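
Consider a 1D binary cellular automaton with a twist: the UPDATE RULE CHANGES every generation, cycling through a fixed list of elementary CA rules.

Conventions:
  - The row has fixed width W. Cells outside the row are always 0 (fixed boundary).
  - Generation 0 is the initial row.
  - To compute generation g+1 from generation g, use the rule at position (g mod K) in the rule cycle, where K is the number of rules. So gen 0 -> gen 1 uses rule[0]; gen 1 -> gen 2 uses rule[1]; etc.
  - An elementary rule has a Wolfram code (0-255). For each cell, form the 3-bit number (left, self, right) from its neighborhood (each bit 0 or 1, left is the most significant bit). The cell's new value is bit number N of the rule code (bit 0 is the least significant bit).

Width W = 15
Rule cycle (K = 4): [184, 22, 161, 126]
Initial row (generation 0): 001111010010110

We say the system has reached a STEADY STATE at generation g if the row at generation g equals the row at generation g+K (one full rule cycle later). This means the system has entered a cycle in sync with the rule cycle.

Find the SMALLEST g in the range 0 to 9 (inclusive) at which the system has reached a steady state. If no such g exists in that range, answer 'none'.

Gen 0: 001111010010110
Gen 1 (rule 184): 001110101001101
Gen 2 (rule 22): 010000101110001
Gen 3 (rule 161): 000110010100100
Gen 4 (rule 126): 001111111111110
Gen 5 (rule 184): 001111111111101
Gen 6 (rule 22): 010000000000001
Gen 7 (rule 161): 000111111111100
Gen 8 (rule 126): 001100000000110
Gen 9 (rule 184): 001010000000101
Gen 10 (rule 22): 011011000001101
Gen 11 (rule 161): 000100011100010
Gen 12 (rule 126): 001110110110111
Gen 13 (rule 184): 001101101101110

Answer: none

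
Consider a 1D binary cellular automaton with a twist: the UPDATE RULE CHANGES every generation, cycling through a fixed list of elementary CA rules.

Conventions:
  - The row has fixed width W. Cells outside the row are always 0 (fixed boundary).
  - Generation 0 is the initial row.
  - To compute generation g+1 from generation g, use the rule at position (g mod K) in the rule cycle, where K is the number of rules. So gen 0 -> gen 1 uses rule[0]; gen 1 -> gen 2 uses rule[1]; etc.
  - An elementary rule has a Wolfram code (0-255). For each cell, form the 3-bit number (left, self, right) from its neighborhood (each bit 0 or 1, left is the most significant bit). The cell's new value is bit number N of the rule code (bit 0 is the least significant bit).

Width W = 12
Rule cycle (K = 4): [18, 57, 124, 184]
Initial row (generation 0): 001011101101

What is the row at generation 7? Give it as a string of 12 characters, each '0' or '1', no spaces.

Gen 0: 001011101101
Gen 1 (rule 18): 010000000000
Gen 2 (rule 57): 001111111111
Gen 3 (rule 124): 001000000001
Gen 4 (rule 184): 000100000000
Gen 5 (rule 18): 001010000000
Gen 6 (rule 57): 100101111111
Gen 7 (rule 124): 110111000001

Answer: 110111000001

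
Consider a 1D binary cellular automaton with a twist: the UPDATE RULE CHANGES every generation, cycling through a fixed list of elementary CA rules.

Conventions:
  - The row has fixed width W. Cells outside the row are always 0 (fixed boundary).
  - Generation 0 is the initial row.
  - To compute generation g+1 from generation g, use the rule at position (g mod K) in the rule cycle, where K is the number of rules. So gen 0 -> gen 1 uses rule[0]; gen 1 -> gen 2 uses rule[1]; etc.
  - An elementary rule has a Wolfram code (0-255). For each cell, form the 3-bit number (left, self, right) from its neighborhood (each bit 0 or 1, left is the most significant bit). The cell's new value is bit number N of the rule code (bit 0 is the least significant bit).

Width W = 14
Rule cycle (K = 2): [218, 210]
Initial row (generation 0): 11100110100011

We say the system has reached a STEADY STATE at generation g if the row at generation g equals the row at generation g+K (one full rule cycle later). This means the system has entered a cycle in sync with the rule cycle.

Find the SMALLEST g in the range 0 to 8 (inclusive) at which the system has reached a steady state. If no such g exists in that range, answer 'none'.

Gen 0: 11100110100011
Gen 1 (rule 218): 11111110010111
Gen 2 (rule 210): 01111111100011
Gen 3 (rule 218): 11111111110111
Gen 4 (rule 210): 01111111110011
Gen 5 (rule 218): 11111111111111
Gen 6 (rule 210): 01111111111111
Gen 7 (rule 218): 11111111111111
Gen 8 (rule 210): 01111111111111
Gen 9 (rule 218): 11111111111111
Gen 10 (rule 210): 01111111111111

Answer: 5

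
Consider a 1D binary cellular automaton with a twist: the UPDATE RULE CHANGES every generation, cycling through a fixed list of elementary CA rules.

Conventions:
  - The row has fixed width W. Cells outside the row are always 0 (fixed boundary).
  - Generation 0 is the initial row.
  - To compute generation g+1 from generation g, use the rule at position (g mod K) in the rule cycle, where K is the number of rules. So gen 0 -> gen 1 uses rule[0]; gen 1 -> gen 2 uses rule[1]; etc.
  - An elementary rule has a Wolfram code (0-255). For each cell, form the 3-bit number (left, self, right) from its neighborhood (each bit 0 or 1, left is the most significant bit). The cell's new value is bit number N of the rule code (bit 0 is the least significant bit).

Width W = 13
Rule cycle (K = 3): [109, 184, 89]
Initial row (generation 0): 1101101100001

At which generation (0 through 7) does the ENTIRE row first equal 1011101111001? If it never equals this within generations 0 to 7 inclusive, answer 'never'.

Answer: 4

Derivation:
Gen 0: 1101101100001
Gen 1 (rule 109): 1111111101101
Gen 2 (rule 184): 1111111011010
Gen 3 (rule 89): 1000001011001
Gen 4 (rule 109): 1011101111001
Gen 5 (rule 184): 0111011110100
Gen 6 (rule 89): 0101010010011
Gen 7 (rule 109): 0111110010011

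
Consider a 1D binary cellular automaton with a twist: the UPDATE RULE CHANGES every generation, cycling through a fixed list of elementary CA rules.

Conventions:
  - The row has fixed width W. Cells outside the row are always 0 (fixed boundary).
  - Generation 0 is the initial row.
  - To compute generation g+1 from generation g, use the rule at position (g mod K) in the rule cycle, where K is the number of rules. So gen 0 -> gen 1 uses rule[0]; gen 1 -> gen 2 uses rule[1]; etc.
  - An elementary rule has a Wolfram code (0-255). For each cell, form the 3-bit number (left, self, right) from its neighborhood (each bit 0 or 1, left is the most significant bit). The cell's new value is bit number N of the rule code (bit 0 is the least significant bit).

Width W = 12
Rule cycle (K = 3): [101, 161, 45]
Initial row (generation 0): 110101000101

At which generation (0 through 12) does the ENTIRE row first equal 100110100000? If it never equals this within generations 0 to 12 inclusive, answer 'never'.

Gen 0: 110101000101
Gen 1 (rule 101): 011111010111
Gen 2 (rule 161): 001110101010
Gen 3 (rule 45): 101001111110
Gen 4 (rule 101): 111000000010
Gen 5 (rule 161): 010011111000
Gen 6 (rule 45): 010010000011
Gen 7 (rule 101): 010010111001
Gen 8 (rule 161): 000001010000
Gen 9 (rule 45): 111101110111
Gen 10 (rule 101): 000110011001
Gen 11 (rule 161): 110000000000
Gen 12 (rule 45): 100111111111

Answer: never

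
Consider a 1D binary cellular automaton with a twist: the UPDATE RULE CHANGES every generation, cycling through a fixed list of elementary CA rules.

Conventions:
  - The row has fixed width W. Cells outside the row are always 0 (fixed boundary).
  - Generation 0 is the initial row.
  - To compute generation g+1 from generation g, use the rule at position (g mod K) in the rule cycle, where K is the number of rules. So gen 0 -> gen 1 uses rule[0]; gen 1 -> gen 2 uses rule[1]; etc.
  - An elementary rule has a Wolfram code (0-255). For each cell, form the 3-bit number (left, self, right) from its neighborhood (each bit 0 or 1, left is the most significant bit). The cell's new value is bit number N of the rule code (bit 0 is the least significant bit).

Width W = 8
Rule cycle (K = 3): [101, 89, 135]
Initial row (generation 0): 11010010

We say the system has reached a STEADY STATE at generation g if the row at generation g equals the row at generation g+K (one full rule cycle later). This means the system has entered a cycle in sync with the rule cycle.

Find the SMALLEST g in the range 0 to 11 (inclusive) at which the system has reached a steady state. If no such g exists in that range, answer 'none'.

Gen 0: 11010010
Gen 1 (rule 101): 01110010
Gen 2 (rule 89): 01011001
Gen 3 (rule 135): 11000011
Gen 4 (rule 101): 01011001
Gen 5 (rule 89): 00011100
Gen 6 (rule 135): 11101001
Gen 7 (rule 101): 00111001
Gen 8 (rule 89): 10101100
Gen 9 (rule 135): 10100001
Gen 10 (rule 101): 11101101
Gen 11 (rule 89): 10101100
Gen 12 (rule 135): 10100001
Gen 13 (rule 101): 11101101
Gen 14 (rule 89): 10101100

Answer: 8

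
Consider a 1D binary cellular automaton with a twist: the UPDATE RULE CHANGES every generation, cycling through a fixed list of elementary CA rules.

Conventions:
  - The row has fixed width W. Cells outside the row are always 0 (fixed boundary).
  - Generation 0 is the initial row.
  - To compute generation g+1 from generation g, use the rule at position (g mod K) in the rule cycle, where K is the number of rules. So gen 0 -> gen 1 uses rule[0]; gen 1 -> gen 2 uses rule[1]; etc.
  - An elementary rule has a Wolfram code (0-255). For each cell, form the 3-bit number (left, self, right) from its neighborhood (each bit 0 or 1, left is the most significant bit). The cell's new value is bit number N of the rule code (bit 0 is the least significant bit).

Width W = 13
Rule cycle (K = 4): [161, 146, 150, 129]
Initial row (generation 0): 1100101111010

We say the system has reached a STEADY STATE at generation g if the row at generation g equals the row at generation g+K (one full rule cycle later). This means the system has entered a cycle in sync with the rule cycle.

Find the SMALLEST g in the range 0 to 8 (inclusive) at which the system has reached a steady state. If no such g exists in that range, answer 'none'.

Answer: none

Derivation:
Gen 0: 1100101111010
Gen 1 (rule 161): 0000010110100
Gen 2 (rule 146): 0000100000010
Gen 3 (rule 150): 0001110000111
Gen 4 (rule 129): 1100100110010
Gen 5 (rule 161): 0000000000000
Gen 6 (rule 146): 0000000000000
Gen 7 (rule 150): 0000000000000
Gen 8 (rule 129): 1111111111111
Gen 9 (rule 161): 0111111111110
Gen 10 (rule 146): 1011111111101
Gen 11 (rule 150): 1001111111001
Gen 12 (rule 129): 0000111110000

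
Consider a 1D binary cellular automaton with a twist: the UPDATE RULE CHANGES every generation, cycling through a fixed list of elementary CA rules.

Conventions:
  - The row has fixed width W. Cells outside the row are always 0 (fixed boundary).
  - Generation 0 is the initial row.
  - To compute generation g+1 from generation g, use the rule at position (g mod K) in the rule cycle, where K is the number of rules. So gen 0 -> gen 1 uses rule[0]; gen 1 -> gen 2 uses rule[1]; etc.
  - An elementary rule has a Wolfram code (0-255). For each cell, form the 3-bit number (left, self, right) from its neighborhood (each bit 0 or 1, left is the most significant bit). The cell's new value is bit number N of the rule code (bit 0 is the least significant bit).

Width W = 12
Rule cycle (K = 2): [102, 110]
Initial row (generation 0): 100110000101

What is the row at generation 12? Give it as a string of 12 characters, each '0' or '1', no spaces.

Answer: 111011111111

Derivation:
Gen 0: 100110000101
Gen 1 (rule 102): 101010001111
Gen 2 (rule 110): 111110011001
Gen 3 (rule 102): 000010101011
Gen 4 (rule 110): 000111111111
Gen 5 (rule 102): 001000000001
Gen 6 (rule 110): 011000000011
Gen 7 (rule 102): 101000000101
Gen 8 (rule 110): 111000001111
Gen 9 (rule 102): 001000010001
Gen 10 (rule 110): 011000110011
Gen 11 (rule 102): 101001010101
Gen 12 (rule 110): 111011111111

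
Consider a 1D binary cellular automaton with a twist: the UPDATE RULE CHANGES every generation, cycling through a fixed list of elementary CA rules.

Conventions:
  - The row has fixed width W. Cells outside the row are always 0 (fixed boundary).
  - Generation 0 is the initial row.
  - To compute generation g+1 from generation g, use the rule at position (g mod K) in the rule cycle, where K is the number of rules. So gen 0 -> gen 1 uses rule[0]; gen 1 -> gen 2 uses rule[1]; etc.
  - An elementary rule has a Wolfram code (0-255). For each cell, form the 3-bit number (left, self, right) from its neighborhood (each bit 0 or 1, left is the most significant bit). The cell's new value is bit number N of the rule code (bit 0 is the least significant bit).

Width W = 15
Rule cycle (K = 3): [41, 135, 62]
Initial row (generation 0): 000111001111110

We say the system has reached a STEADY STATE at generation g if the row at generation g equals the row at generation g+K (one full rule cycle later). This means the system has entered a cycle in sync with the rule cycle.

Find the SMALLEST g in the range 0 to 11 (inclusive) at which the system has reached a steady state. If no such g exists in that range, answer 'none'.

Answer: none

Derivation:
Gen 0: 000111001111110
Gen 1 (rule 41): 110100001000000
Gen 2 (rule 135): 000101111011111
Gen 3 (rule 62): 001111000110000
Gen 4 (rule 41): 101000010100111
Gen 5 (rule 135): 101011110101010
Gen 6 (rule 62): 111110001111111
Gen 7 (rule 41): 100000101000000
Gen 8 (rule 135): 101111101011111
Gen 9 (rule 62): 111000011110000
Gen 10 (rule 41): 100011010000111
Gen 11 (rule 135): 101100010111010
Gen 12 (rule 62): 111010111100111
Gen 13 (rule 41): 100101100000100
Gen 14 (rule 135): 101100001111101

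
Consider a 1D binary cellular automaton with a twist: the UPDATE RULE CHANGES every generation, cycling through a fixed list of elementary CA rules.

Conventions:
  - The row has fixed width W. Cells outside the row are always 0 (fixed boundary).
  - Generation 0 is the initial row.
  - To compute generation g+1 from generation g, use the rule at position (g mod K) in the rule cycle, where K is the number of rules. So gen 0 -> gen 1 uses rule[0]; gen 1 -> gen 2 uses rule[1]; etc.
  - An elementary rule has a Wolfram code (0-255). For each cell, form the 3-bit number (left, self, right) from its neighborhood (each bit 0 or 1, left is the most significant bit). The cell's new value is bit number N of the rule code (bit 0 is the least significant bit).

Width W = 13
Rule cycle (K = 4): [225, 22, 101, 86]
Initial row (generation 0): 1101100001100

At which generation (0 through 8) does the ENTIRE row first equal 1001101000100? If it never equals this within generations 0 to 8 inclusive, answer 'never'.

Answer: never

Derivation:
Gen 0: 1101100001100
Gen 1 (rule 225): 0110101100101
Gen 2 (rule 22): 1000100011101
Gen 3 (rule 101): 1010101000111
Gen 4 (rule 86): 1010101101001
Gen 5 (rule 225): 0101010110000
Gen 6 (rule 22): 1101010001000
Gen 7 (rule 101): 0111110101011
Gen 8 (rule 86): 1000010101001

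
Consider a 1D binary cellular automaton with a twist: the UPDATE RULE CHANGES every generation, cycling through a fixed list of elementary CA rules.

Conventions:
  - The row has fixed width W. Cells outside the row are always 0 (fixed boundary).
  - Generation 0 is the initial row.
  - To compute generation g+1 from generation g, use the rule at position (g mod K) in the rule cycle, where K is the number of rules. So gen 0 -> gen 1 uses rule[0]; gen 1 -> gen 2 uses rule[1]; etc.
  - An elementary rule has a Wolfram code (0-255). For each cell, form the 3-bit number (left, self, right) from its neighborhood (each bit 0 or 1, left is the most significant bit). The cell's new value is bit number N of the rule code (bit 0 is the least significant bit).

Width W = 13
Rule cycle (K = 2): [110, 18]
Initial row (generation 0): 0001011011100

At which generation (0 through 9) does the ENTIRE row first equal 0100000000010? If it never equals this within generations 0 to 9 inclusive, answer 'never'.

Gen 0: 0001011011100
Gen 1 (rule 110): 0011111110100
Gen 2 (rule 18): 0100000000010
Gen 3 (rule 110): 1100000000110
Gen 4 (rule 18): 0010000001001
Gen 5 (rule 110): 0110000011011
Gen 6 (rule 18): 1001000100000
Gen 7 (rule 110): 1011001100000
Gen 8 (rule 18): 0000110010000
Gen 9 (rule 110): 0001110110000

Answer: 2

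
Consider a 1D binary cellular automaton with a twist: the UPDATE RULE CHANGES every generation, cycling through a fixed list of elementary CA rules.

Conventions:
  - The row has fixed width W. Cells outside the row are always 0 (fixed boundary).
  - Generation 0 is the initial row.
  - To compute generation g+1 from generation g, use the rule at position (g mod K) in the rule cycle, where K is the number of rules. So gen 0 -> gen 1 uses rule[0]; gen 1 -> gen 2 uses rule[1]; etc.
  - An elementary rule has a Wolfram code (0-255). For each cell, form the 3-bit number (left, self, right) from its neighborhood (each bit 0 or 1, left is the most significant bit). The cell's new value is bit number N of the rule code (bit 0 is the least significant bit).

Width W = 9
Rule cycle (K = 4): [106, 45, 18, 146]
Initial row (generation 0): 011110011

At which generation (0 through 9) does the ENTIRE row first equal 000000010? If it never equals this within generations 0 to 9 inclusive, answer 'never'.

Answer: 8

Derivation:
Gen 0: 011110011
Gen 1 (rule 106): 110010111
Gen 2 (rule 45): 100011100
Gen 3 (rule 18): 010100010
Gen 4 (rule 146): 100010101
Gen 5 (rule 106): 000101010
Gen 6 (rule 45): 110111110
Gen 7 (rule 18): 000000001
Gen 8 (rule 146): 000000010
Gen 9 (rule 106): 000000100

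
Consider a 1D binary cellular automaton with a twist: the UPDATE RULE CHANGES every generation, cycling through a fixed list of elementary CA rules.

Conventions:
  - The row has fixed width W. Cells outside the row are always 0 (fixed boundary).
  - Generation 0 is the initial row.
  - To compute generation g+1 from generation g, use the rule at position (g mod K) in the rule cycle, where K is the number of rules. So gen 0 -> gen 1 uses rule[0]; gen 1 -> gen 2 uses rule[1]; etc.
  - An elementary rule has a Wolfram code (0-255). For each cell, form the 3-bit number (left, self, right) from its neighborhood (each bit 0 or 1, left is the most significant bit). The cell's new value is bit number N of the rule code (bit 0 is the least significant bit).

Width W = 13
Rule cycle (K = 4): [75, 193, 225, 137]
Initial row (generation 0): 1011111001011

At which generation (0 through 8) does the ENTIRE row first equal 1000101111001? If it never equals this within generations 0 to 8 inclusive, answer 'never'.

Gen 0: 1011111001011
Gen 1 (rule 75): 0010001010011
Gen 2 (rule 193): 1000100000001
Gen 3 (rule 225): 0010001111100
Gen 4 (rule 137): 1000101111001
Gen 5 (rule 75): 0011001001010
Gen 6 (rule 193): 1001000000000
Gen 7 (rule 225): 0000011111111
Gen 8 (rule 137): 1111011111110

Answer: 4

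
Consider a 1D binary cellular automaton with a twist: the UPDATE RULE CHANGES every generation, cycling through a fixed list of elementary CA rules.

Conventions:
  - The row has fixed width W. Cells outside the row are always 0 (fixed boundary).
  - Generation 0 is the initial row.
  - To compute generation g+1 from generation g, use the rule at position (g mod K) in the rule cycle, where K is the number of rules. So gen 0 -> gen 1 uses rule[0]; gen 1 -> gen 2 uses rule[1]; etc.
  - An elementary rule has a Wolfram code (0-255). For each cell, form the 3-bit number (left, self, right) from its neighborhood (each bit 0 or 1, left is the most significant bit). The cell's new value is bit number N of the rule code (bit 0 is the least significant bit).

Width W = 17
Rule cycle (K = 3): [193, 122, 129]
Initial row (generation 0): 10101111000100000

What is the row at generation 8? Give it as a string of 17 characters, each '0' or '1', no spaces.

Answer: 01111011000000110

Derivation:
Gen 0: 10101111000100000
Gen 1 (rule 193): 00000111010001111
Gen 2 (rule 122): 00001101101011001
Gen 3 (rule 129): 11100000000000000
Gen 4 (rule 193): 01101111111111111
Gen 5 (rule 122): 11111000000000001
Gen 6 (rule 129): 01110011111111100
Gen 7 (rule 193): 00110001111111101
Gen 8 (rule 122): 01111011000000110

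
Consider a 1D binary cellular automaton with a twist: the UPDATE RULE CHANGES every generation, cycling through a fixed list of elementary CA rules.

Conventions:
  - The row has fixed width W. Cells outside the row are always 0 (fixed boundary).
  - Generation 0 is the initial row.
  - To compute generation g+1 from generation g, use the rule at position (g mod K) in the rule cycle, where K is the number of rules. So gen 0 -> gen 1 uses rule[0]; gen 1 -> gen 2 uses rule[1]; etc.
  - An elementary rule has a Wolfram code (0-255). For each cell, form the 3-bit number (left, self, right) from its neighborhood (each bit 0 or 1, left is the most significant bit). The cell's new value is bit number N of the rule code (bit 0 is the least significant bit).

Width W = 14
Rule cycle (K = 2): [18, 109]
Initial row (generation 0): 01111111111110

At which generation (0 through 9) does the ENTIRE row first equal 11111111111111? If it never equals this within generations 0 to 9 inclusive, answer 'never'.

Answer: 4

Derivation:
Gen 0: 01111111111110
Gen 1 (rule 18): 10000000000001
Gen 2 (rule 109): 10111111111101
Gen 3 (rule 18): 00000000000000
Gen 4 (rule 109): 11111111111111
Gen 5 (rule 18): 00000000000000
Gen 6 (rule 109): 11111111111111
Gen 7 (rule 18): 00000000000000
Gen 8 (rule 109): 11111111111111
Gen 9 (rule 18): 00000000000000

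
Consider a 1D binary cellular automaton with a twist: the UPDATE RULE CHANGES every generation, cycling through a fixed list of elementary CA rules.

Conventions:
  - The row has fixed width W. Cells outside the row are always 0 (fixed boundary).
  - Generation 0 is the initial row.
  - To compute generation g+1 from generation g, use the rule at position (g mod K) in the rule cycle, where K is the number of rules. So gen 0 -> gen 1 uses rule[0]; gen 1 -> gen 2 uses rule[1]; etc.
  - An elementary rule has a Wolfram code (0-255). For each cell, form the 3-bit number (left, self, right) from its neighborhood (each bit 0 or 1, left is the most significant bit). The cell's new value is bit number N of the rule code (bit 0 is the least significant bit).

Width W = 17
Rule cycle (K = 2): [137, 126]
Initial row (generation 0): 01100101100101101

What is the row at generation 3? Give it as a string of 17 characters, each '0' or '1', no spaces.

Gen 0: 01100101100101101
Gen 1 (rule 137): 01000001000001000
Gen 2 (rule 126): 11100011100011100
Gen 3 (rule 137): 11001011001011001

Answer: 11001011001011001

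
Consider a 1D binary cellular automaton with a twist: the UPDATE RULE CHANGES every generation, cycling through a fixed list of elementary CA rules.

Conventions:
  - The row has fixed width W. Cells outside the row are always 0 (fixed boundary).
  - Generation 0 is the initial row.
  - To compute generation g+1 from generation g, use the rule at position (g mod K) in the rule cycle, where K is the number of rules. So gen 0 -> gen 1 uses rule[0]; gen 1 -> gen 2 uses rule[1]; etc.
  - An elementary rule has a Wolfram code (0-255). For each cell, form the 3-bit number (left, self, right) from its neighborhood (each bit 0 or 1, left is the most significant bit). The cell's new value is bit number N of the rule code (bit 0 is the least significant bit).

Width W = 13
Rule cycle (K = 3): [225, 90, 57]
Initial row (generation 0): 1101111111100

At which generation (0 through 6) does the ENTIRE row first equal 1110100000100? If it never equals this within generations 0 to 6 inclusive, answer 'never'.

Answer: 2

Derivation:
Gen 0: 1101111111100
Gen 1 (rule 225): 0110111111101
Gen 2 (rule 90): 1110100000100
Gen 3 (rule 57): 1001011110011
Gen 4 (rule 225): 0000101110001
Gen 5 (rule 90): 0001001011010
Gen 6 (rule 57): 1100100110101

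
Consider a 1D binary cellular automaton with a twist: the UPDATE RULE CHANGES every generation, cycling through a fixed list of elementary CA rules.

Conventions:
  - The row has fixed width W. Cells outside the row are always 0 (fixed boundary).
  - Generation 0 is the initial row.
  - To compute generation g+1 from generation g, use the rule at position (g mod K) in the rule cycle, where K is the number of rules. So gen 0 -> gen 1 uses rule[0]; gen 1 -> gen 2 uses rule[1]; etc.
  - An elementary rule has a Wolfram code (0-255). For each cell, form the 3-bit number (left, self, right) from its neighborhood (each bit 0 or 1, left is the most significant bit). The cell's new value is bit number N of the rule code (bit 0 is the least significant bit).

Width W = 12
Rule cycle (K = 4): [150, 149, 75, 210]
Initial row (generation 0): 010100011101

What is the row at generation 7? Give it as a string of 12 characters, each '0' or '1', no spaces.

Answer: 001101010100

Derivation:
Gen 0: 010100011101
Gen 1 (rule 150): 110110101001
Gen 2 (rule 149): 000000101101
Gen 3 (rule 75): 111111001100
Gen 4 (rule 210): 011111110110
Gen 5 (rule 150): 101111100001
Gen 6 (rule 149): 100111011101
Gen 7 (rule 75): 001101010100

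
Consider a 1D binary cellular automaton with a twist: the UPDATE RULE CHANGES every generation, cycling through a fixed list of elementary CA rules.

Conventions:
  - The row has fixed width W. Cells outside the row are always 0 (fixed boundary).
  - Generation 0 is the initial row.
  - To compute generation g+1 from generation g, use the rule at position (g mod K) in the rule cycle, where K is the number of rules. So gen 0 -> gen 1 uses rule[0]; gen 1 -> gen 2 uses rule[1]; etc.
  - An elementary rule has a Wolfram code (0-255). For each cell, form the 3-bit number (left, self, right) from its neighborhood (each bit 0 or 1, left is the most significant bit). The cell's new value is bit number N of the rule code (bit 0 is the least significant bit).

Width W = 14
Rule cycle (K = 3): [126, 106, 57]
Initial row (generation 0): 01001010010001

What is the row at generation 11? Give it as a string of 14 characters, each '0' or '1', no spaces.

Gen 0: 01001010010001
Gen 1 (rule 126): 11111111111011
Gen 2 (rule 106): 10000000001111
Gen 3 (rule 57): 01111111101000
Gen 4 (rule 126): 11000000111100
Gen 5 (rule 106): 11000001100100
Gen 6 (rule 57): 10111101010011
Gen 7 (rule 126): 11100111111111
Gen 8 (rule 106): 10101100000001
Gen 9 (rule 57): 01011011111100
Gen 10 (rule 126): 11111110000110
Gen 11 (rule 106): 10000010001110

Answer: 10000010001110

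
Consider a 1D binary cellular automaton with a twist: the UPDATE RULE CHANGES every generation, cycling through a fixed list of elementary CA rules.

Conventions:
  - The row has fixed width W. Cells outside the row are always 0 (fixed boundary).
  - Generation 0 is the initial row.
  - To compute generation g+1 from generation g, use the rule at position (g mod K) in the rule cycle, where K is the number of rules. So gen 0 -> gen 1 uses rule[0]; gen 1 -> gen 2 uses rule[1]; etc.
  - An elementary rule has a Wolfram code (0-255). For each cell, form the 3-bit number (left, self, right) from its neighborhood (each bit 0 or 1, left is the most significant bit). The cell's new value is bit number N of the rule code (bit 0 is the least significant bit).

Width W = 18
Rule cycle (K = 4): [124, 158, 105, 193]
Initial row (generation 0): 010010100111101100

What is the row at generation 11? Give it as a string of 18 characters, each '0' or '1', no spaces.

Gen 0: 010010100111101100
Gen 1 (rule 124): 011011110100111110
Gen 2 (rule 158): 110011100111111101
Gen 3 (rule 105): 110010100100000110
Gen 4 (rule 193): 010000000001110010
Gen 5 (rule 124): 011000000001011011
Gen 6 (rule 158): 110100000011010010
Gen 7 (rule 105): 111001111011100000
Gen 8 (rule 193): 011000111001101111
Gen 9 (rule 124): 011100101101111001
Gen 10 (rule 158): 111011101001110111
Gen 11 (rule 105): 101110110001011101

Answer: 101110110001011101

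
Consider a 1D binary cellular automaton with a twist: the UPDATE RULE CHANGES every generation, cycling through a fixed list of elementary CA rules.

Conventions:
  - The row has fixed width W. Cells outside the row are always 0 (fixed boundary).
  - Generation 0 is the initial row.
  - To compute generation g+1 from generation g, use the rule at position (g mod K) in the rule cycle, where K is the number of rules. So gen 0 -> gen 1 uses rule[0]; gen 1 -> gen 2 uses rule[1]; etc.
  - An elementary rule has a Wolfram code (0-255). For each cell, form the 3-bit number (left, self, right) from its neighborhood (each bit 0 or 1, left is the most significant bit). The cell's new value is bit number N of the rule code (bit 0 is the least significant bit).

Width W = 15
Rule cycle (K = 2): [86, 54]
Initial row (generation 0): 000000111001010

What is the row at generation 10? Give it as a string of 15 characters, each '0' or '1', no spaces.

Gen 0: 000000111001010
Gen 1 (rule 86): 000001001111011
Gen 2 (rule 54): 000011110000100
Gen 3 (rule 86): 000100011001110
Gen 4 (rule 54): 001110100110001
Gen 5 (rule 86): 010010111011011
Gen 6 (rule 54): 111111000100100
Gen 7 (rule 86): 000001101111110
Gen 8 (rule 54): 000010010000001
Gen 9 (rule 86): 000111111000011
Gen 10 (rule 54): 001000000100100

Answer: 001000000100100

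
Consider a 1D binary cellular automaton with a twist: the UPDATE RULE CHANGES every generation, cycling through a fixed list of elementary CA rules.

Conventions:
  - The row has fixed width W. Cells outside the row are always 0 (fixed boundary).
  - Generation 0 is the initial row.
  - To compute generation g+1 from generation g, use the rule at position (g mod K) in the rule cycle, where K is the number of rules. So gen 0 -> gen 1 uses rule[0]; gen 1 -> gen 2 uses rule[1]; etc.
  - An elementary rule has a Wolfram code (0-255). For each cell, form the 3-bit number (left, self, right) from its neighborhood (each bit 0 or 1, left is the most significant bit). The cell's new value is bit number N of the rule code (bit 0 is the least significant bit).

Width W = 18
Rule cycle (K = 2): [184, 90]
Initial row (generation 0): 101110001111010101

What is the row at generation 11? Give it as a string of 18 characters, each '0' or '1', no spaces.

Answer: 000000100010100101

Derivation:
Gen 0: 101110001111010101
Gen 1 (rule 184): 011101001110101010
Gen 2 (rule 90): 110100111010000001
Gen 3 (rule 184): 101010110101000000
Gen 4 (rule 90): 000000110000100000
Gen 5 (rule 184): 000000101000010000
Gen 6 (rule 90): 000001000100101000
Gen 7 (rule 184): 000000100010010100
Gen 8 (rule 90): 000001010101100010
Gen 9 (rule 184): 000000101011010001
Gen 10 (rule 90): 000001000011001010
Gen 11 (rule 184): 000000100010100101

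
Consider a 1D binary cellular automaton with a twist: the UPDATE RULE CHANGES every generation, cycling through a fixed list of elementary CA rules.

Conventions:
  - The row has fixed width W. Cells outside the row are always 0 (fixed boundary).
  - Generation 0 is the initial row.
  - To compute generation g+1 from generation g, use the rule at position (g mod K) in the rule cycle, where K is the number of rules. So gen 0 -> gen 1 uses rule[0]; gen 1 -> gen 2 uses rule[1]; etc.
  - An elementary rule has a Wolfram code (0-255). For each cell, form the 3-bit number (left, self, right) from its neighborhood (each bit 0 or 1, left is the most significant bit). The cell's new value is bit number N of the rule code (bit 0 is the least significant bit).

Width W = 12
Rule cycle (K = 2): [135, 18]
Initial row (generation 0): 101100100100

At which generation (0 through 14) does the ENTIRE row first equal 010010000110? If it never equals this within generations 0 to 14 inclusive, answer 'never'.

Gen 0: 101100100100
Gen 1 (rule 135): 100001101101
Gen 2 (rule 18): 010010000000
Gen 3 (rule 135): 110110111111
Gen 4 (rule 18): 000000000000
Gen 5 (rule 135): 111111111111
Gen 6 (rule 18): 000000000000
Gen 7 (rule 135): 111111111111
Gen 8 (rule 18): 000000000000
Gen 9 (rule 135): 111111111111
Gen 10 (rule 18): 000000000000
Gen 11 (rule 135): 111111111111
Gen 12 (rule 18): 000000000000
Gen 13 (rule 135): 111111111111
Gen 14 (rule 18): 000000000000

Answer: never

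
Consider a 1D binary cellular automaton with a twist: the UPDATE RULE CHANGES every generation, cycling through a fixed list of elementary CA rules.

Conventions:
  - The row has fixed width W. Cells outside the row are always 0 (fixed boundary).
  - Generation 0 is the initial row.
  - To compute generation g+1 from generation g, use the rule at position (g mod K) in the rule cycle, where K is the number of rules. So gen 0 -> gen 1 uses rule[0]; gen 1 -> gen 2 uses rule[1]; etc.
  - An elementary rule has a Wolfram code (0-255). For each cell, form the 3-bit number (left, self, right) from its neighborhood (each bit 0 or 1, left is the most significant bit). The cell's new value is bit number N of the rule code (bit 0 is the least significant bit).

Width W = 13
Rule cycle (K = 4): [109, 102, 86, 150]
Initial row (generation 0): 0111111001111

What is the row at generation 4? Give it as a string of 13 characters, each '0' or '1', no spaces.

Answer: 1000101111111

Derivation:
Gen 0: 0111111001111
Gen 1 (rule 109): 0100001001001
Gen 2 (rule 102): 1100011011011
Gen 3 (rule 86): 0110101001001
Gen 4 (rule 150): 1000101111111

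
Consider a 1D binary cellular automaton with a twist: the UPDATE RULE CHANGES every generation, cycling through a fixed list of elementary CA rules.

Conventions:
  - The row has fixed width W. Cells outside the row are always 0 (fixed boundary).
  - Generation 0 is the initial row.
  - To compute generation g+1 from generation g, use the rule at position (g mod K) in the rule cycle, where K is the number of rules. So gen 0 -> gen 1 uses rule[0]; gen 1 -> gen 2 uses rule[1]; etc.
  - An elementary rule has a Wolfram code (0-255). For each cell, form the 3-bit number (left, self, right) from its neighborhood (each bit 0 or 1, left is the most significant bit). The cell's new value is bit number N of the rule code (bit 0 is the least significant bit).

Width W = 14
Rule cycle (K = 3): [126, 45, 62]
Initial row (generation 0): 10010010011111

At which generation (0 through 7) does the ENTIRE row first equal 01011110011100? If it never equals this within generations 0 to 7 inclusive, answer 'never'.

Answer: never

Derivation:
Gen 0: 10010010011111
Gen 1 (rule 126): 11111111110001
Gen 2 (rule 45): 10000000000101
Gen 3 (rule 62): 11000000001111
Gen 4 (rule 126): 11100000011001
Gen 5 (rule 45): 10001111010001
Gen 6 (rule 62): 11011000111011
Gen 7 (rule 126): 11111101101111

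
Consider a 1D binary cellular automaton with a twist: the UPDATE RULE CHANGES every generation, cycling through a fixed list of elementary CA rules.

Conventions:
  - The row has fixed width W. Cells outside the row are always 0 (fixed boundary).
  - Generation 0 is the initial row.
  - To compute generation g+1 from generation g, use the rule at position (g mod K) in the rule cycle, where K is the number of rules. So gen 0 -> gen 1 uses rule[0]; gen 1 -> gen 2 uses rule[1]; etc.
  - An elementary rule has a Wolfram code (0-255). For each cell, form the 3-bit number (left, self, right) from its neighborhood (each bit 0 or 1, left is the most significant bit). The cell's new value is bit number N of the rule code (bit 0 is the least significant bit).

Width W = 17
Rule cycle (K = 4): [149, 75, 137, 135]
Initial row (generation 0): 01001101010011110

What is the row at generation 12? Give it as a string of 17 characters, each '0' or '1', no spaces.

Answer: 10101010011010011

Derivation:
Gen 0: 01001101010011110
Gen 1 (rule 149): 01100001011001101
Gen 2 (rule 75): 11101110011011100
Gen 3 (rule 137): 11001100010011001
Gen 4 (rule 135): 00010001110100011
Gen 5 (rule 149): 11011100100111000
Gen 6 (rule 75): 11010101001101011
Gen 7 (rule 137): 10000000001000010
Gen 8 (rule 135): 10111111111011110
Gen 9 (rule 149): 10011111110001101
Gen 10 (rule 75): 00110000010111100
Gen 11 (rule 137): 10100111000111001
Gen 12 (rule 135): 10101010011010011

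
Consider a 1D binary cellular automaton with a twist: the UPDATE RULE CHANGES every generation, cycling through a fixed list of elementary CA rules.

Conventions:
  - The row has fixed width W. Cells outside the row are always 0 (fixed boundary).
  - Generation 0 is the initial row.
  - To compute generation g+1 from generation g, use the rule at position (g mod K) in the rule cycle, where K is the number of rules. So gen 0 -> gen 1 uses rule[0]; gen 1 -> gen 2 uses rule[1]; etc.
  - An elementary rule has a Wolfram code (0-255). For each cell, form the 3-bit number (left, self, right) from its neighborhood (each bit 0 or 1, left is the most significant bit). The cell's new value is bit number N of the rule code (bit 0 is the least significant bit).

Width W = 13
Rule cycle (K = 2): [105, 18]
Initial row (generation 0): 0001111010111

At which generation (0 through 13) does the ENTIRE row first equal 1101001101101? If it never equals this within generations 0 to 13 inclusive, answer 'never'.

Gen 0: 0001111010111
Gen 1 (rule 105): 1101001101101
Gen 2 (rule 18): 0000110000000
Gen 3 (rule 105): 1110110111111
Gen 4 (rule 18): 0000000000000
Gen 5 (rule 105): 1111111111111
Gen 6 (rule 18): 0000000000000
Gen 7 (rule 105): 1111111111111
Gen 8 (rule 18): 0000000000000
Gen 9 (rule 105): 1111111111111
Gen 10 (rule 18): 0000000000000
Gen 11 (rule 105): 1111111111111
Gen 12 (rule 18): 0000000000000
Gen 13 (rule 105): 1111111111111

Answer: 1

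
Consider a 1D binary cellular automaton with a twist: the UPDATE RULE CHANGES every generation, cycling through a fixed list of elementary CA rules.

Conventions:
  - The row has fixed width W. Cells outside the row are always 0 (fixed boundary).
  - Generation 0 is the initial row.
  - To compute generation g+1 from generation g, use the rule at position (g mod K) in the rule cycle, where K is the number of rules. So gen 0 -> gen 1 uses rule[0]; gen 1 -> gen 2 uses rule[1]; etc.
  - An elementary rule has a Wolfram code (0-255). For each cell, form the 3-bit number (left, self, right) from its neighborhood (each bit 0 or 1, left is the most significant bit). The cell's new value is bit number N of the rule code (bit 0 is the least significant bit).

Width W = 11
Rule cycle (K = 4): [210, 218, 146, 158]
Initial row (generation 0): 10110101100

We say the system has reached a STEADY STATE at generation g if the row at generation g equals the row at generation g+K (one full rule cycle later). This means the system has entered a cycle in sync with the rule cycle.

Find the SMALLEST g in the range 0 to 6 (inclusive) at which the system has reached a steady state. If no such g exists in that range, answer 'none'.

Gen 0: 10110101100
Gen 1 (rule 210): 00010000110
Gen 2 (rule 218): 00101001111
Gen 3 (rule 146): 01000110110
Gen 4 (rule 158): 11101100101
Gen 5 (rule 210): 01100111000
Gen 6 (rule 218): 11111111100
Gen 7 (rule 146): 01111111010
Gen 8 (rule 158): 11111110011
Gen 9 (rule 210): 01111111101
Gen 10 (rule 218): 11111111100

Answer: 6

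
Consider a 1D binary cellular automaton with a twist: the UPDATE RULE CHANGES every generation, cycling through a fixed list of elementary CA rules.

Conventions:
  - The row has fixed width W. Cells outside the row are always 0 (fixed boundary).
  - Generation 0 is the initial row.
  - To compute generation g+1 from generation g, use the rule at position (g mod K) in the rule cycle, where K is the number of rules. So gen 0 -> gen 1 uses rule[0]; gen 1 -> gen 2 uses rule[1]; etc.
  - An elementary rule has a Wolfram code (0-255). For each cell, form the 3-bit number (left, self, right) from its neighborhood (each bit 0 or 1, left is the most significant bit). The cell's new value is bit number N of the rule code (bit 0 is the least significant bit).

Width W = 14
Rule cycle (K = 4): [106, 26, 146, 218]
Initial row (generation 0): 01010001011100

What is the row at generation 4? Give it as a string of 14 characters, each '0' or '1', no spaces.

Gen 0: 01010001011100
Gen 1 (rule 106): 10100010110100
Gen 2 (rule 26): 00010100100010
Gen 3 (rule 146): 00100011010101
Gen 4 (rule 218): 01010111000000

Answer: 01010111000000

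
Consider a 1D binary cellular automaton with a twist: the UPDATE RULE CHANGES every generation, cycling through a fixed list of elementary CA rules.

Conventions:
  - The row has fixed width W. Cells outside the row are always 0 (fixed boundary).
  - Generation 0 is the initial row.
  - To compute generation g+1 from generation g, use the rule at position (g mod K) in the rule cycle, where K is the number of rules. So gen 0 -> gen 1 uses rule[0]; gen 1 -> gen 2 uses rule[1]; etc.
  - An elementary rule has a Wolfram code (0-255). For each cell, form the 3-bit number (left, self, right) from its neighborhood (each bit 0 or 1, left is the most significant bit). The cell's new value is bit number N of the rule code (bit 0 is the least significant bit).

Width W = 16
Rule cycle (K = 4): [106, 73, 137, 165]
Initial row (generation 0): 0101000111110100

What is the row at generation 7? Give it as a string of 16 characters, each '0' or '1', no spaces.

Answer: 1111110000001100

Derivation:
Gen 0: 0101000111110100
Gen 1 (rule 106): 1010001100011000
Gen 2 (rule 73): 0000101101011011
Gen 3 (rule 137): 1110001000010010
Gen 4 (rule 165): 0100101011010010
Gen 5 (rule 106): 1001010111100100
Gen 6 (rule 73): 0000000100100001
Gen 7 (rule 137): 1111110000001100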